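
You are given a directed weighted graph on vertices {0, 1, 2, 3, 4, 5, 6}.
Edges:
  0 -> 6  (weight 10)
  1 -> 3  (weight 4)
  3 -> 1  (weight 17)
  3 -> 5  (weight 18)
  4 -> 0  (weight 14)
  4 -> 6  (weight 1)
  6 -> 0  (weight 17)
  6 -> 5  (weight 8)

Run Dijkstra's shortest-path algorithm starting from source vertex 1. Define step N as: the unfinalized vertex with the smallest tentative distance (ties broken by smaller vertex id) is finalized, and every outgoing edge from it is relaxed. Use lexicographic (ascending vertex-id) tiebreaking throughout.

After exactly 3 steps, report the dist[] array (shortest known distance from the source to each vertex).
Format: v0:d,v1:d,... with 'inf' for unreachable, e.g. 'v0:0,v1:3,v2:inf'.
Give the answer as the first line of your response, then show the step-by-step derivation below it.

v0:inf,v1:0,v2:inf,v3:4,v4:inf,v5:22,v6:inf

step 1: dist = v0:inf,v1:0,v2:inf,v3:4,v4:inf,v5:inf,v6:inf
step 2: dist = v0:inf,v1:0,v2:inf,v3:4,v4:inf,v5:22,v6:inf
step 3: dist = v0:inf,v1:0,v2:inf,v3:4,v4:inf,v5:22,v6:inf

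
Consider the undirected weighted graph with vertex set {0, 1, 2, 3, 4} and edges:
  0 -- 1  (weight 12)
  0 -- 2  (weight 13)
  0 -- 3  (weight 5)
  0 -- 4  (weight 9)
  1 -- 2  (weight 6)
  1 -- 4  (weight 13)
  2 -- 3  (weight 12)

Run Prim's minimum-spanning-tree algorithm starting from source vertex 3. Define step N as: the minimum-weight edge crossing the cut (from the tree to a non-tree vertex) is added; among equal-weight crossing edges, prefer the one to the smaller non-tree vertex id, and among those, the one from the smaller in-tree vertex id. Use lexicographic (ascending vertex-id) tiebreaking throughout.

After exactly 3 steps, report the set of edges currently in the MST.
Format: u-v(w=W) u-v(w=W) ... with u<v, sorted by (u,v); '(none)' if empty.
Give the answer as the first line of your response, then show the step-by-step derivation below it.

0-1(w=12) 0-3(w=5) 0-4(w=9)

step 1: add edge 0-3 (w=5); MST = {0-3(w=5)}
step 2: add edge 0-4 (w=9); MST = {0-3(w=5) 0-4(w=9)}
step 3: add edge 0-1 (w=12); MST = {0-1(w=12) 0-3(w=5) 0-4(w=9)}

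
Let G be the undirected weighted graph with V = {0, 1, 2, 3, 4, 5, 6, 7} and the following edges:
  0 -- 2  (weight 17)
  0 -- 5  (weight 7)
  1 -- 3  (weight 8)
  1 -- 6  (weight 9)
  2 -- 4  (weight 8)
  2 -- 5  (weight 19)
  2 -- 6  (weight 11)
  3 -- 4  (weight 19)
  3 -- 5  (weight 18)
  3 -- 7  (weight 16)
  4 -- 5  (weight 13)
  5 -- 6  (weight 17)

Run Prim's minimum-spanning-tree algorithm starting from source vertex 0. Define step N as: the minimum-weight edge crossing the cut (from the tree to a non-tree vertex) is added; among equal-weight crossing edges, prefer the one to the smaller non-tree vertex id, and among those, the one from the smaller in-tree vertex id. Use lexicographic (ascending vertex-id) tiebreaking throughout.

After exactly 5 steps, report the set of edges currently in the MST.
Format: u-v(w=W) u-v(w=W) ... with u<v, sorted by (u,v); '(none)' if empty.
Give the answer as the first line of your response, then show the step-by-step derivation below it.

0-5(w=7) 1-6(w=9) 2-4(w=8) 2-6(w=11) 4-5(w=13)

step 1: add edge 0-5 (w=7); MST = {0-5(w=7)}
step 2: add edge 4-5 (w=13); MST = {0-5(w=7) 4-5(w=13)}
step 3: add edge 2-4 (w=8); MST = {0-5(w=7) 2-4(w=8) 4-5(w=13)}
step 4: add edge 2-6 (w=11); MST = {0-5(w=7) 2-4(w=8) 2-6(w=11) 4-5(w=13)}
step 5: add edge 1-6 (w=9); MST = {0-5(w=7) 1-6(w=9) 2-4(w=8) 2-6(w=11) 4-5(w=13)}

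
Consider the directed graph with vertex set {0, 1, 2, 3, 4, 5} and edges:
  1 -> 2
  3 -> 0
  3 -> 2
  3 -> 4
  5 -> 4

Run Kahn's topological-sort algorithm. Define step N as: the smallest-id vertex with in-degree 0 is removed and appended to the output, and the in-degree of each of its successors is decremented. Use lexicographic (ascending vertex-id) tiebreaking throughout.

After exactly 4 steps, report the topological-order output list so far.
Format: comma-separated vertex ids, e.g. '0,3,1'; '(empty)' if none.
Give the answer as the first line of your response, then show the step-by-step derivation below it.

1,3,0,2

step 1: output 1; order=[1]; indeg=(1,0,1,0,2,0)
step 2: output 3; order=[1,3]; indeg=(0,0,0,0,1,0)
step 3: output 0; order=[1,3,0]; indeg=(0,0,0,0,1,0)
step 4: output 2; order=[1,3,0,2]; indeg=(0,0,0,0,1,0)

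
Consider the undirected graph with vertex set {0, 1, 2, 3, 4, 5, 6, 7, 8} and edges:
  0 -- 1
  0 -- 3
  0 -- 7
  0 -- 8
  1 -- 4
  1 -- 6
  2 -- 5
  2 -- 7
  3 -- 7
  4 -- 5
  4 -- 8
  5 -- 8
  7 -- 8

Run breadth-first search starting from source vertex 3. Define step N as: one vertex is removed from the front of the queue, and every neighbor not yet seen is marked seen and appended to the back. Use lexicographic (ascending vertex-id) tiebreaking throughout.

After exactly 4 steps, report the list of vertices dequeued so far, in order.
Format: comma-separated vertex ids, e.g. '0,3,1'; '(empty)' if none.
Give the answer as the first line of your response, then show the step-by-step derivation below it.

3,0,7,1

step 1: dequeue 3; queue=[0,7]; order=3
step 2: dequeue 0; queue=[7,1,8]; order=3,0
step 3: dequeue 7; queue=[1,8,2]; order=3,0,7
step 4: dequeue 1; queue=[8,2,4,6]; order=3,0,7,1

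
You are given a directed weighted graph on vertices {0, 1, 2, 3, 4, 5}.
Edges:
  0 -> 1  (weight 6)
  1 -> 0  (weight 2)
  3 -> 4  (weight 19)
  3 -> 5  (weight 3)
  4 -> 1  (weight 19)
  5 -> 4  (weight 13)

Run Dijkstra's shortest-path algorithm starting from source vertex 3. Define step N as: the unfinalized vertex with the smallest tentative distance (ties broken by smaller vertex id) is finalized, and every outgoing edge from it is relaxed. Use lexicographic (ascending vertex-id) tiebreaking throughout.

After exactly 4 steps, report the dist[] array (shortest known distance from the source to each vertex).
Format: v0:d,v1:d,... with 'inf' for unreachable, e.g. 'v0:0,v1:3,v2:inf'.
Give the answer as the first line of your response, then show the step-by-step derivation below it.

v0:37,v1:35,v2:inf,v3:0,v4:16,v5:3

step 1: dist = v0:inf,v1:inf,v2:inf,v3:0,v4:19,v5:3
step 2: dist = v0:inf,v1:inf,v2:inf,v3:0,v4:16,v5:3
step 3: dist = v0:inf,v1:35,v2:inf,v3:0,v4:16,v5:3
step 4: dist = v0:37,v1:35,v2:inf,v3:0,v4:16,v5:3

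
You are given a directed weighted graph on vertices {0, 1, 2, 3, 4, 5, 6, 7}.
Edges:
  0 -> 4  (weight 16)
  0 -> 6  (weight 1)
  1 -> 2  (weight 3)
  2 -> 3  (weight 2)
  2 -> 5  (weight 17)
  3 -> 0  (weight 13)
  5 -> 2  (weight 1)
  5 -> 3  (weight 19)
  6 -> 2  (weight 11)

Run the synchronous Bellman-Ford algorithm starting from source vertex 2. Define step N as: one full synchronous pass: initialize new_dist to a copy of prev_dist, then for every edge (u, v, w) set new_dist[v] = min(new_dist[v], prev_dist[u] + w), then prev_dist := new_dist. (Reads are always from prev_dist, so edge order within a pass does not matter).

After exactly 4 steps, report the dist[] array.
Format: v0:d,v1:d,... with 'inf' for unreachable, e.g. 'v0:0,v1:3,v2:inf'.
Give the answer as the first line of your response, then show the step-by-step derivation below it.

v0:15,v1:inf,v2:0,v3:2,v4:31,v5:17,v6:16,v7:inf

step 1: dist = v0:inf,v1:inf,v2:0,v3:2,v4:inf,v5:17,v6:inf,v7:inf
step 2: dist = v0:15,v1:inf,v2:0,v3:2,v4:inf,v5:17,v6:inf,v7:inf
step 3: dist = v0:15,v1:inf,v2:0,v3:2,v4:31,v5:17,v6:16,v7:inf
step 4: dist = v0:15,v1:inf,v2:0,v3:2,v4:31,v5:17,v6:16,v7:inf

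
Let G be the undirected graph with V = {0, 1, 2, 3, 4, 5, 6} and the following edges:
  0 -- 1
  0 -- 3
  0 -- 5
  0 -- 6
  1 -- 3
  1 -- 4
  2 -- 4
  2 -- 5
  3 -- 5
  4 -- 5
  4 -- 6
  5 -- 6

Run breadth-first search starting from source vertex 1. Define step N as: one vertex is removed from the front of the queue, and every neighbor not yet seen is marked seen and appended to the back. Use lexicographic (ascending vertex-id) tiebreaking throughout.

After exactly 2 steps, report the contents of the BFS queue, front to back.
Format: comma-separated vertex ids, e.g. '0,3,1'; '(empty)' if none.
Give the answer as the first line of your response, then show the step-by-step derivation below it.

3,4,5,6

step 1: dequeue 1; queue=[0,3,4]; order=1
step 2: dequeue 0; queue=[3,4,5,6]; order=1,0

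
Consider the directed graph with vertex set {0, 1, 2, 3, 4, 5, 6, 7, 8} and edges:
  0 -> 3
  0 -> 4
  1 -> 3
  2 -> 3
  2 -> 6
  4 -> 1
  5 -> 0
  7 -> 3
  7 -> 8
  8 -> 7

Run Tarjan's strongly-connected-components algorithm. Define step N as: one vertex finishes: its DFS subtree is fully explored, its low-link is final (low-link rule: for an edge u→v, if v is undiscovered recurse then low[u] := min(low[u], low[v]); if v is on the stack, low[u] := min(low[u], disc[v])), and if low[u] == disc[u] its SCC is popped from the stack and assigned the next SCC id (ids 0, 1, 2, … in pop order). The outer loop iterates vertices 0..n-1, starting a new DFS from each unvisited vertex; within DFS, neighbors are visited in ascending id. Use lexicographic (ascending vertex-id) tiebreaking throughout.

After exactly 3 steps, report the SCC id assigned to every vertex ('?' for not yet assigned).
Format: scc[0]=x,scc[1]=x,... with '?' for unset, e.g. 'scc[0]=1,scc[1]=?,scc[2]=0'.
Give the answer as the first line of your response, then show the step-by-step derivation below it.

scc[0]=?,scc[1]=1,scc[2]=?,scc[3]=0,scc[4]=2,scc[5]=?,scc[6]=?,scc[7]=?,scc[8]=?

step 1: low=(low[0]=0,low[1]=?,low[2]=?,low[3]=1,low[4]=?,low[5]=?,low[6]=?,low[7]=?,low[8]=?); scc=(scc[0]=?,scc[1]=?,scc[2]=?,scc[3]=0,scc[4]=?,scc[5]=?,scc[6]=?,scc[7]=?,scc[8]=?)
step 2: low=(low[0]=0,low[1]=3,low[2]=?,low[3]=1,low[4]=2,low[5]=?,low[6]=?,low[7]=?,low[8]=?); scc=(scc[0]=?,scc[1]=1,scc[2]=?,scc[3]=0,scc[4]=?,scc[5]=?,scc[6]=?,scc[7]=?,scc[8]=?)
step 3: low=(low[0]=0,low[1]=3,low[2]=?,low[3]=1,low[4]=2,low[5]=?,low[6]=?,low[7]=?,low[8]=?); scc=(scc[0]=?,scc[1]=1,scc[2]=?,scc[3]=0,scc[4]=2,scc[5]=?,scc[6]=?,scc[7]=?,scc[8]=?)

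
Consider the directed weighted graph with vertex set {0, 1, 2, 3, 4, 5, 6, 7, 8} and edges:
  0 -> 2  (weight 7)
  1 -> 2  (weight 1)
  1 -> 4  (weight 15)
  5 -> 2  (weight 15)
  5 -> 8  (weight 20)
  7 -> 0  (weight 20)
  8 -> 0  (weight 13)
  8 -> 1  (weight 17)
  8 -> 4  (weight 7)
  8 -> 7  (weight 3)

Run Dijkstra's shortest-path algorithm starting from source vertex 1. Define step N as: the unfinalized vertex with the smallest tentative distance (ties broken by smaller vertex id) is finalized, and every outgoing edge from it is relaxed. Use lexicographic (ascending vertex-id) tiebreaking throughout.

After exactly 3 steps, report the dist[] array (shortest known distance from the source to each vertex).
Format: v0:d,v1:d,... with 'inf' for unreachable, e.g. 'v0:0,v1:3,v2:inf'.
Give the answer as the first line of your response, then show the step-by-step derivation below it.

v0:inf,v1:0,v2:1,v3:inf,v4:15,v5:inf,v6:inf,v7:inf,v8:inf

step 1: dist = v0:inf,v1:0,v2:1,v3:inf,v4:15,v5:inf,v6:inf,v7:inf,v8:inf
step 2: dist = v0:inf,v1:0,v2:1,v3:inf,v4:15,v5:inf,v6:inf,v7:inf,v8:inf
step 3: dist = v0:inf,v1:0,v2:1,v3:inf,v4:15,v5:inf,v6:inf,v7:inf,v8:inf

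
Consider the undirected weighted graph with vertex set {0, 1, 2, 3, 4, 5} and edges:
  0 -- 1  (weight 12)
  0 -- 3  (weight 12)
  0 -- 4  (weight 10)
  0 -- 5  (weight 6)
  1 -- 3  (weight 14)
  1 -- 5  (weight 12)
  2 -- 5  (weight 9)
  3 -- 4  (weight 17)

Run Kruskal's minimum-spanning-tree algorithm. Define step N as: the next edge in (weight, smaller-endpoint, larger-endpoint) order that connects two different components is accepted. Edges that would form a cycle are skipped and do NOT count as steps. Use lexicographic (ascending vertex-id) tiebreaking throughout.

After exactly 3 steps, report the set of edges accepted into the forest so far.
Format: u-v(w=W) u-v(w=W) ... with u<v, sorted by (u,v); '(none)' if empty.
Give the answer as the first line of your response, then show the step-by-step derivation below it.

0-4(w=10) 0-5(w=6) 2-5(w=9)

step 1: add edge 0-5 (w=6); MST = {0-5(w=6)}
step 2: add edge 2-5 (w=9); MST = {0-5(w=6) 2-5(w=9)}
step 3: add edge 0-4 (w=10); MST = {0-4(w=10) 0-5(w=6) 2-5(w=9)}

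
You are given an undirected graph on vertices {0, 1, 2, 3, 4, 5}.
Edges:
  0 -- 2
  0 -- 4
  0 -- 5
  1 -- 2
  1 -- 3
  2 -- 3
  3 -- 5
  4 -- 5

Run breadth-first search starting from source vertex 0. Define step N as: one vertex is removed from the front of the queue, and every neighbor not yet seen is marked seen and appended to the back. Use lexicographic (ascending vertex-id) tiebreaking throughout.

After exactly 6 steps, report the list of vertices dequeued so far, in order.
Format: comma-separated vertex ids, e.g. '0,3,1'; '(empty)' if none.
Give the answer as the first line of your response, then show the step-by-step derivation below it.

0,2,4,5,1,3

step 1: dequeue 0; queue=[2,4,5]; order=0
step 2: dequeue 2; queue=[4,5,1,3]; order=0,2
step 3: dequeue 4; queue=[5,1,3]; order=0,2,4
step 4: dequeue 5; queue=[1,3]; order=0,2,4,5
step 5: dequeue 1; queue=[3]; order=0,2,4,5,1
step 6: dequeue 3; queue=[(empty)]; order=0,2,4,5,1,3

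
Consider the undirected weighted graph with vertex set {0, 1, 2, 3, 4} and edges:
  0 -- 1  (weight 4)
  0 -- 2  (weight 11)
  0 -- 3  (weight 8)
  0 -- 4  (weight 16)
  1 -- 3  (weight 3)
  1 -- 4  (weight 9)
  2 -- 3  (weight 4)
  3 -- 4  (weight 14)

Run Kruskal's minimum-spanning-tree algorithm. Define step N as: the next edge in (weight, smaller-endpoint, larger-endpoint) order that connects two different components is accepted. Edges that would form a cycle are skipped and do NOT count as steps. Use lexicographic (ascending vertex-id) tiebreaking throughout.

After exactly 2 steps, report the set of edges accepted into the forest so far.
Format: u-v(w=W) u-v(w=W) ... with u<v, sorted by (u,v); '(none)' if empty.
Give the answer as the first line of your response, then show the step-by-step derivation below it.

0-1(w=4) 1-3(w=3)

step 1: add edge 1-3 (w=3); MST = {1-3(w=3)}
step 2: add edge 0-1 (w=4); MST = {0-1(w=4) 1-3(w=3)}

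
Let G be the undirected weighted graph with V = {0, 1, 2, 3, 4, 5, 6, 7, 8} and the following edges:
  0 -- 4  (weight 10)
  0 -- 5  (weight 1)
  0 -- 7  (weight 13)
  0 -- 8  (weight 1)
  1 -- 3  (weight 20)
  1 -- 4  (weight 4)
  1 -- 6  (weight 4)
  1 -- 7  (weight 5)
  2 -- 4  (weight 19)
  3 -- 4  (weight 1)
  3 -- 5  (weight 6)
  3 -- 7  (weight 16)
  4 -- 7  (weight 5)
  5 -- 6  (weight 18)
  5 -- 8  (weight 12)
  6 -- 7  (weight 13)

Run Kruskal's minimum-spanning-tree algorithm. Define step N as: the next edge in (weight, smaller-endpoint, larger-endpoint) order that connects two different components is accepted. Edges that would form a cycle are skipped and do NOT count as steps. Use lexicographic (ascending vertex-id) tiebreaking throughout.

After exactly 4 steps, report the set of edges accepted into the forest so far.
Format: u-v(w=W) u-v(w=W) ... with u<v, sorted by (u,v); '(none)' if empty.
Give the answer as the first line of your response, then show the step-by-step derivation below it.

0-5(w=1) 0-8(w=1) 1-4(w=4) 3-4(w=1)

step 1: add edge 0-5 (w=1); MST = {0-5(w=1)}
step 2: add edge 0-8 (w=1); MST = {0-5(w=1) 0-8(w=1)}
step 3: add edge 3-4 (w=1); MST = {0-5(w=1) 0-8(w=1) 3-4(w=1)}
step 4: add edge 1-4 (w=4); MST = {0-5(w=1) 0-8(w=1) 1-4(w=4) 3-4(w=1)}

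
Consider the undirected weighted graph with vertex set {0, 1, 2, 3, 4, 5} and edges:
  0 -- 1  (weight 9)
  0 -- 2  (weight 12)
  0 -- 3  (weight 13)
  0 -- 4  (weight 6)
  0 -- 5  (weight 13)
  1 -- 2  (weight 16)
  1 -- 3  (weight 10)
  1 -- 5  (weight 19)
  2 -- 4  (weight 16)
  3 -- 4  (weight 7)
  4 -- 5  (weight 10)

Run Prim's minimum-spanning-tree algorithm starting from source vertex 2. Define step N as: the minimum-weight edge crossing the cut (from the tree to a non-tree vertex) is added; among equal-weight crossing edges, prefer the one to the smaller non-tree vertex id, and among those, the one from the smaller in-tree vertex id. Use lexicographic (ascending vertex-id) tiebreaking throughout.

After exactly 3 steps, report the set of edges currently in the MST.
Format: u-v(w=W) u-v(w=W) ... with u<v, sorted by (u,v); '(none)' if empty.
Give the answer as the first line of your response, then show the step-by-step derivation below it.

0-2(w=12) 0-4(w=6) 3-4(w=7)

step 1: add edge 0-2 (w=12); MST = {0-2(w=12)}
step 2: add edge 0-4 (w=6); MST = {0-2(w=12) 0-4(w=6)}
step 3: add edge 3-4 (w=7); MST = {0-2(w=12) 0-4(w=6) 3-4(w=7)}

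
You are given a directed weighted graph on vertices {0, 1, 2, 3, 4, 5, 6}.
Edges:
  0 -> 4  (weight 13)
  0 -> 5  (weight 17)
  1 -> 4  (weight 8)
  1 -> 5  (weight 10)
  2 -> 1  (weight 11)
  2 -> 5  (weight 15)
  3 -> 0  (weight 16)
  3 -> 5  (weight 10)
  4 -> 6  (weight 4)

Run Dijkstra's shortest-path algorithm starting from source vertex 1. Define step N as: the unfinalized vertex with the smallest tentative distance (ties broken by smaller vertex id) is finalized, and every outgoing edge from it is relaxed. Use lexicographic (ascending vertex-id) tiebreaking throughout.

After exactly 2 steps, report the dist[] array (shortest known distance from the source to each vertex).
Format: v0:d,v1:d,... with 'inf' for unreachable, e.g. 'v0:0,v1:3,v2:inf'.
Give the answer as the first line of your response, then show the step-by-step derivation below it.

v0:inf,v1:0,v2:inf,v3:inf,v4:8,v5:10,v6:12

step 1: dist = v0:inf,v1:0,v2:inf,v3:inf,v4:8,v5:10,v6:inf
step 2: dist = v0:inf,v1:0,v2:inf,v3:inf,v4:8,v5:10,v6:12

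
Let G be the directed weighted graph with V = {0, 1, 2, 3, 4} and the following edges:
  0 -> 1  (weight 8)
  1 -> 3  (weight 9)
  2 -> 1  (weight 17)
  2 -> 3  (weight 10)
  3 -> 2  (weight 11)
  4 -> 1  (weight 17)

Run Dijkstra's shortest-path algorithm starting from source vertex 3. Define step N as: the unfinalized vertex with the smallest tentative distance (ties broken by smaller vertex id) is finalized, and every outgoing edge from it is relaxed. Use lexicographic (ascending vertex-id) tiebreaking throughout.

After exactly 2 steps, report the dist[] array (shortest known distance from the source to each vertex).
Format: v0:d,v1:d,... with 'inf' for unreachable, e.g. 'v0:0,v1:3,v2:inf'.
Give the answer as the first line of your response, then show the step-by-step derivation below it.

v0:inf,v1:28,v2:11,v3:0,v4:inf

step 1: dist = v0:inf,v1:inf,v2:11,v3:0,v4:inf
step 2: dist = v0:inf,v1:28,v2:11,v3:0,v4:inf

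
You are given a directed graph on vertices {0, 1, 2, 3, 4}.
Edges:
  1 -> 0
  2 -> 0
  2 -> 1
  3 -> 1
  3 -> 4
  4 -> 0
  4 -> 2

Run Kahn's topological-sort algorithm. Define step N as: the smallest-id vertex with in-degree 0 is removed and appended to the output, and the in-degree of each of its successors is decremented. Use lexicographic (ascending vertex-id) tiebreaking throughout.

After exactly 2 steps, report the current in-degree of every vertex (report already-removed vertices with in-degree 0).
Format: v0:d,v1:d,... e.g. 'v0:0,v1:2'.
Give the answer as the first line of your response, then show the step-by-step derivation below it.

v0:2,v1:1,v2:0,v3:0,v4:0

step 1: output 3; order=[3]; indeg=(3,1,1,0,0)
step 2: output 4; order=[3,4]; indeg=(2,1,0,0,0)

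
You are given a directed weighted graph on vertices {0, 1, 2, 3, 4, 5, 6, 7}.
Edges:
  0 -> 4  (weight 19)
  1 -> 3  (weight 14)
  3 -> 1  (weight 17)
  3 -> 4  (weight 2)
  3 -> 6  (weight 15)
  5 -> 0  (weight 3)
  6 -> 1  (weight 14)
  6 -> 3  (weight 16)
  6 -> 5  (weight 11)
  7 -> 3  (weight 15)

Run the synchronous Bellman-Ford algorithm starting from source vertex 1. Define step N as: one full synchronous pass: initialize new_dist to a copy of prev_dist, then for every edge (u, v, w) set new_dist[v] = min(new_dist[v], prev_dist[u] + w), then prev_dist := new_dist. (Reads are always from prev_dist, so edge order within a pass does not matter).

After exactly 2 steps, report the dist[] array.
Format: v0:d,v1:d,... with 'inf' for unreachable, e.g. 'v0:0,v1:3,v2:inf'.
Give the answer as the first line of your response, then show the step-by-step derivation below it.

v0:inf,v1:0,v2:inf,v3:14,v4:16,v5:inf,v6:29,v7:inf

step 1: dist = v0:inf,v1:0,v2:inf,v3:14,v4:inf,v5:inf,v6:inf,v7:inf
step 2: dist = v0:inf,v1:0,v2:inf,v3:14,v4:16,v5:inf,v6:29,v7:inf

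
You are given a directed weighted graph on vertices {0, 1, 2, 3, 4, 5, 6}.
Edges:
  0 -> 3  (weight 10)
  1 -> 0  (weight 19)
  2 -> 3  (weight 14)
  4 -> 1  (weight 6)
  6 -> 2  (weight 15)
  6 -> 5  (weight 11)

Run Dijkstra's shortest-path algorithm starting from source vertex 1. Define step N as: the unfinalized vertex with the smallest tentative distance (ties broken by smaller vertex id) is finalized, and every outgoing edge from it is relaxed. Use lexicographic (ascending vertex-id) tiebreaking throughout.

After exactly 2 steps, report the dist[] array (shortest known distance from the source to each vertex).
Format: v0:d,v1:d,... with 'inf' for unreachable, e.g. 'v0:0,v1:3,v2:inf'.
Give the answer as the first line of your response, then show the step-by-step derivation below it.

v0:19,v1:0,v2:inf,v3:29,v4:inf,v5:inf,v6:inf

step 1: dist = v0:19,v1:0,v2:inf,v3:inf,v4:inf,v5:inf,v6:inf
step 2: dist = v0:19,v1:0,v2:inf,v3:29,v4:inf,v5:inf,v6:inf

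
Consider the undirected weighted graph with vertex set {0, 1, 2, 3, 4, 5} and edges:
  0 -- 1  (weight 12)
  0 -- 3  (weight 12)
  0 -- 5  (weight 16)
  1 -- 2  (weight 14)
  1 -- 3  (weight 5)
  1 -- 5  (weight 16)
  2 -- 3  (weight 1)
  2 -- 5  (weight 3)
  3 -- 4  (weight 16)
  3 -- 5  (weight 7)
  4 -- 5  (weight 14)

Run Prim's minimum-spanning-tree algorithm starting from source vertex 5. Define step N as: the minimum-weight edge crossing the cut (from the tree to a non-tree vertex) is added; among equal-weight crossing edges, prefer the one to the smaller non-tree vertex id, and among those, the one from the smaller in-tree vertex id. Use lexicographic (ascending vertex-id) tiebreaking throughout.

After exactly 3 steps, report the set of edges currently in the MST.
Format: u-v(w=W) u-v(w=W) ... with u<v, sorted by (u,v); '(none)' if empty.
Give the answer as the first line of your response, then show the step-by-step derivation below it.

1-3(w=5) 2-3(w=1) 2-5(w=3)

step 1: add edge 2-5 (w=3); MST = {2-5(w=3)}
step 2: add edge 2-3 (w=1); MST = {2-3(w=1) 2-5(w=3)}
step 3: add edge 1-3 (w=5); MST = {1-3(w=5) 2-3(w=1) 2-5(w=3)}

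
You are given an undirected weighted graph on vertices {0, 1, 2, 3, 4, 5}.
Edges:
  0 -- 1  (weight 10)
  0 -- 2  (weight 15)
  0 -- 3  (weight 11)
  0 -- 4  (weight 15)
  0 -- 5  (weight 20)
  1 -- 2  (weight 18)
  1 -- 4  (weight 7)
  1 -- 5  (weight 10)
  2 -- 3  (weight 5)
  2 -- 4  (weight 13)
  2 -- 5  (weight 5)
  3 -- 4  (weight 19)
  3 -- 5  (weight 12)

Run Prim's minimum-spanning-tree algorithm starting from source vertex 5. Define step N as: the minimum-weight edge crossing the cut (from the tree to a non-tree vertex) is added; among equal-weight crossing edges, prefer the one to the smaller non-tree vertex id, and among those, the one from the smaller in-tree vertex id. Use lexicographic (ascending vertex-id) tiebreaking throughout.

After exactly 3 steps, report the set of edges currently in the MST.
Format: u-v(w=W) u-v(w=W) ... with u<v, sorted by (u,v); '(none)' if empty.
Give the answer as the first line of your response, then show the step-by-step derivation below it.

1-5(w=10) 2-3(w=5) 2-5(w=5)

step 1: add edge 2-5 (w=5); MST = {2-5(w=5)}
step 2: add edge 2-3 (w=5); MST = {2-3(w=5) 2-5(w=5)}
step 3: add edge 1-5 (w=10); MST = {1-5(w=10) 2-3(w=5) 2-5(w=5)}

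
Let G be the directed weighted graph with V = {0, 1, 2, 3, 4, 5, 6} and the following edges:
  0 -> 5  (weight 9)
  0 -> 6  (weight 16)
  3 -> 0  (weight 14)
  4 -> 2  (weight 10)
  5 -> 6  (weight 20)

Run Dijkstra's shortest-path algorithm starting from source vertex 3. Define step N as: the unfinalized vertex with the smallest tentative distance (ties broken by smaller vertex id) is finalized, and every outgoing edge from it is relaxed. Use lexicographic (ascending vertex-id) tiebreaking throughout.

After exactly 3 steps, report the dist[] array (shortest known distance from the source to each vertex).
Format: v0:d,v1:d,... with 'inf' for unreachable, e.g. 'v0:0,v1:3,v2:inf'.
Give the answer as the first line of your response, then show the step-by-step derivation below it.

v0:14,v1:inf,v2:inf,v3:0,v4:inf,v5:23,v6:30

step 1: dist = v0:14,v1:inf,v2:inf,v3:0,v4:inf,v5:inf,v6:inf
step 2: dist = v0:14,v1:inf,v2:inf,v3:0,v4:inf,v5:23,v6:30
step 3: dist = v0:14,v1:inf,v2:inf,v3:0,v4:inf,v5:23,v6:30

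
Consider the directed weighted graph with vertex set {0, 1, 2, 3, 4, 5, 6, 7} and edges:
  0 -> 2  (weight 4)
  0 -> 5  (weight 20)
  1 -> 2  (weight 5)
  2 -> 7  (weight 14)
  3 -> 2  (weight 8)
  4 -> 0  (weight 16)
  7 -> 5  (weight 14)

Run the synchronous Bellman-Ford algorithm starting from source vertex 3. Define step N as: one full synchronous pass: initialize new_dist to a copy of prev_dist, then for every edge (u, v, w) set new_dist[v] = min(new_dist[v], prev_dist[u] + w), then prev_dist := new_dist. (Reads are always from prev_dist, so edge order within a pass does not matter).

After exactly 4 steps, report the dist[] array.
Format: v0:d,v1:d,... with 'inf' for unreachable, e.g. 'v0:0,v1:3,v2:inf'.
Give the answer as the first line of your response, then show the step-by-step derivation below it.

v0:inf,v1:inf,v2:8,v3:0,v4:inf,v5:36,v6:inf,v7:22

step 1: dist = v0:inf,v1:inf,v2:8,v3:0,v4:inf,v5:inf,v6:inf,v7:inf
step 2: dist = v0:inf,v1:inf,v2:8,v3:0,v4:inf,v5:inf,v6:inf,v7:22
step 3: dist = v0:inf,v1:inf,v2:8,v3:0,v4:inf,v5:36,v6:inf,v7:22
step 4: dist = v0:inf,v1:inf,v2:8,v3:0,v4:inf,v5:36,v6:inf,v7:22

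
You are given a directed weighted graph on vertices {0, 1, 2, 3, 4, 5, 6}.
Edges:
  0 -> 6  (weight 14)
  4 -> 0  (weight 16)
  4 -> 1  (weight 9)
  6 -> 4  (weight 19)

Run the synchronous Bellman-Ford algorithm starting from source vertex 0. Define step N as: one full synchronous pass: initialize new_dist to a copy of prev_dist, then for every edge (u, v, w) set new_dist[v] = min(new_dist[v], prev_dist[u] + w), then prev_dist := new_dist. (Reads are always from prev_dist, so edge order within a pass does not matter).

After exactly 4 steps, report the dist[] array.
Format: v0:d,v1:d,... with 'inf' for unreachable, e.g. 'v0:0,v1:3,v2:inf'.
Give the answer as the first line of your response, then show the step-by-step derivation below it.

v0:0,v1:42,v2:inf,v3:inf,v4:33,v5:inf,v6:14

step 1: dist = v0:0,v1:inf,v2:inf,v3:inf,v4:inf,v5:inf,v6:14
step 2: dist = v0:0,v1:inf,v2:inf,v3:inf,v4:33,v5:inf,v6:14
step 3: dist = v0:0,v1:42,v2:inf,v3:inf,v4:33,v5:inf,v6:14
step 4: dist = v0:0,v1:42,v2:inf,v3:inf,v4:33,v5:inf,v6:14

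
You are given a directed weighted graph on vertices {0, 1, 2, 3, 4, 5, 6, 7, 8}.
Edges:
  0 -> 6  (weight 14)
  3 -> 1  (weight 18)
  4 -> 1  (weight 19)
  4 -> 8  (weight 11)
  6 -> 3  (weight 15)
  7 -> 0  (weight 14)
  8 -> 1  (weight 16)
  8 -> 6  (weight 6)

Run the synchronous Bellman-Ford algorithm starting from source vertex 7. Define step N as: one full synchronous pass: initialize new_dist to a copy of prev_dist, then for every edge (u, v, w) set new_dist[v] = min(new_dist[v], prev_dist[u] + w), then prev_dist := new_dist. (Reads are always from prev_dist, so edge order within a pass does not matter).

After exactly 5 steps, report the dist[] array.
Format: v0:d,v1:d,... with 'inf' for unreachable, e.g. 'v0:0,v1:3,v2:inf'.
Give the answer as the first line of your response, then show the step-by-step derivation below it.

v0:14,v1:61,v2:inf,v3:43,v4:inf,v5:inf,v6:28,v7:0,v8:inf

step 1: dist = v0:14,v1:inf,v2:inf,v3:inf,v4:inf,v5:inf,v6:inf,v7:0,v8:inf
step 2: dist = v0:14,v1:inf,v2:inf,v3:inf,v4:inf,v5:inf,v6:28,v7:0,v8:inf
step 3: dist = v0:14,v1:inf,v2:inf,v3:43,v4:inf,v5:inf,v6:28,v7:0,v8:inf
step 4: dist = v0:14,v1:61,v2:inf,v3:43,v4:inf,v5:inf,v6:28,v7:0,v8:inf
step 5: dist = v0:14,v1:61,v2:inf,v3:43,v4:inf,v5:inf,v6:28,v7:0,v8:inf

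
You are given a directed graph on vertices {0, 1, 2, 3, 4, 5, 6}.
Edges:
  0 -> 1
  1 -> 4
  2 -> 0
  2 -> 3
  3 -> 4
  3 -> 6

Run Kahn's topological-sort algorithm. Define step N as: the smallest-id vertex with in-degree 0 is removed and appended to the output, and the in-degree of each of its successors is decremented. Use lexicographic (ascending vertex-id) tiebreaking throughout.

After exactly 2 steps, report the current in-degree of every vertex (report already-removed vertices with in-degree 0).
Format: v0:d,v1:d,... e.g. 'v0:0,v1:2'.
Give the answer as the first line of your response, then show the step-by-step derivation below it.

v0:0,v1:0,v2:0,v3:0,v4:2,v5:0,v6:1

step 1: output 2; order=[2]; indeg=(0,1,0,0,2,0,1)
step 2: output 0; order=[2,0]; indeg=(0,0,0,0,2,0,1)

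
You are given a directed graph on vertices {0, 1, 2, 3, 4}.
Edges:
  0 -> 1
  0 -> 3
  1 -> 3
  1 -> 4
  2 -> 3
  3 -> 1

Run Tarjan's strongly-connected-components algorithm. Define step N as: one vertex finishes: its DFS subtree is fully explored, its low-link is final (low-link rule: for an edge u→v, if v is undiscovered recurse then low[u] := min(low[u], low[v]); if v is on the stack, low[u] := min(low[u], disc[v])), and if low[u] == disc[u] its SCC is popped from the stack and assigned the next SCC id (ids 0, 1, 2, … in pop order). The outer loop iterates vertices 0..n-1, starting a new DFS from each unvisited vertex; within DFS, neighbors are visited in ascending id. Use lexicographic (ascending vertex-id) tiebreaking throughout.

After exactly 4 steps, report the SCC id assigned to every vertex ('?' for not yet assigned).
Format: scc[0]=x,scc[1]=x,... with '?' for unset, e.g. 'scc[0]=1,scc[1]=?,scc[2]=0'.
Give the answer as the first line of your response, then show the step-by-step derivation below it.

scc[0]=2,scc[1]=1,scc[2]=?,scc[3]=1,scc[4]=0

step 1: low=(low[0]=0,low[1]=1,low[2]=?,low[3]=1,low[4]=?); scc=(scc[0]=?,scc[1]=?,scc[2]=?,scc[3]=?,scc[4]=?)
step 2: low=(low[0]=0,low[1]=1,low[2]=?,low[3]=1,low[4]=3); scc=(scc[0]=?,scc[1]=?,scc[2]=?,scc[3]=?,scc[4]=0)
step 3: low=(low[0]=0,low[1]=1,low[2]=?,low[3]=1,low[4]=3); scc=(scc[0]=?,scc[1]=1,scc[2]=?,scc[3]=1,scc[4]=0)
step 4: low=(low[0]=0,low[1]=1,low[2]=?,low[3]=1,low[4]=3); scc=(scc[0]=2,scc[1]=1,scc[2]=?,scc[3]=1,scc[4]=0)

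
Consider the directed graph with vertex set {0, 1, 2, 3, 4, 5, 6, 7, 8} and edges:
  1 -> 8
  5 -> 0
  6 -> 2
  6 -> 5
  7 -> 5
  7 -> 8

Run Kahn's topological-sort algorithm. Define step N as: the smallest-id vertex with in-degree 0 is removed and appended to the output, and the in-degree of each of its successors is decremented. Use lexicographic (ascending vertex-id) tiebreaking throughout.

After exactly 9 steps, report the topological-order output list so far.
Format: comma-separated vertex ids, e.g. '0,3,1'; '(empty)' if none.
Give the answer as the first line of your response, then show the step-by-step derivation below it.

1,3,4,6,2,7,5,0,8

step 1: output 1; order=[1]; indeg=(1,0,1,0,0,2,0,0,1)
step 2: output 3; order=[1,3]; indeg=(1,0,1,0,0,2,0,0,1)
step 3: output 4; order=[1,3,4]; indeg=(1,0,1,0,0,2,0,0,1)
step 4: output 6; order=[1,3,4,6]; indeg=(1,0,0,0,0,1,0,0,1)
step 5: output 2; order=[1,3,4,6,2]; indeg=(1,0,0,0,0,1,0,0,1)
step 6: output 7; order=[1,3,4,6,2,7]; indeg=(1,0,0,0,0,0,0,0,0)
step 7: output 5; order=[1,3,4,6,2,7,5]; indeg=(0,0,0,0,0,0,0,0,0)
step 8: output 0; order=[1,3,4,6,2,7,5,0]; indeg=(0,0,0,0,0,0,0,0,0)
step 9: output 8; order=[1,3,4,6,2,7,5,0,8]; indeg=(0,0,0,0,0,0,0,0,0)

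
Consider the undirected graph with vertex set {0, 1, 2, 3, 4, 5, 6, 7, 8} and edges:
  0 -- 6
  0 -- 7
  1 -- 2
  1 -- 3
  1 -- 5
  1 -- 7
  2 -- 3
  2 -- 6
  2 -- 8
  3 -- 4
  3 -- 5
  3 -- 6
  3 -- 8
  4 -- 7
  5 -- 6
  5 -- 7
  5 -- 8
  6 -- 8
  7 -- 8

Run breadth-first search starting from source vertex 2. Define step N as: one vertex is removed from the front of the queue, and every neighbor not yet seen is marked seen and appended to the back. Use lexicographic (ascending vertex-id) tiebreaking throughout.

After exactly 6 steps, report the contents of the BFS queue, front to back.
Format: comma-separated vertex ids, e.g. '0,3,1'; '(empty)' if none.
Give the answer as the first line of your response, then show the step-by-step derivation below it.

7,4,0

step 1: dequeue 2; queue=[1,3,6,8]; order=2
step 2: dequeue 1; queue=[3,6,8,5,7]; order=2,1
step 3: dequeue 3; queue=[6,8,5,7,4]; order=2,1,3
step 4: dequeue 6; queue=[8,5,7,4,0]; order=2,1,3,6
step 5: dequeue 8; queue=[5,7,4,0]; order=2,1,3,6,8
step 6: dequeue 5; queue=[7,4,0]; order=2,1,3,6,8,5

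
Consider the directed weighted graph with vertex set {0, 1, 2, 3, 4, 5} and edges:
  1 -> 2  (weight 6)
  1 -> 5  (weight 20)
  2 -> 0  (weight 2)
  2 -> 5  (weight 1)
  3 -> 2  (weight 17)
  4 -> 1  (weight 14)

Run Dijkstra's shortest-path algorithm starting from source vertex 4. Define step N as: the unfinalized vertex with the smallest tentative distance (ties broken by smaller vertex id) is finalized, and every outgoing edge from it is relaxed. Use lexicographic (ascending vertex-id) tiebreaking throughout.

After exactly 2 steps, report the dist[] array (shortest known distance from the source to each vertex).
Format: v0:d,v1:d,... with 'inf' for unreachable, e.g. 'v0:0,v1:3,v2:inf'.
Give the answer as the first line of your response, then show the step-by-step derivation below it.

v0:inf,v1:14,v2:20,v3:inf,v4:0,v5:34

step 1: dist = v0:inf,v1:14,v2:inf,v3:inf,v4:0,v5:inf
step 2: dist = v0:inf,v1:14,v2:20,v3:inf,v4:0,v5:34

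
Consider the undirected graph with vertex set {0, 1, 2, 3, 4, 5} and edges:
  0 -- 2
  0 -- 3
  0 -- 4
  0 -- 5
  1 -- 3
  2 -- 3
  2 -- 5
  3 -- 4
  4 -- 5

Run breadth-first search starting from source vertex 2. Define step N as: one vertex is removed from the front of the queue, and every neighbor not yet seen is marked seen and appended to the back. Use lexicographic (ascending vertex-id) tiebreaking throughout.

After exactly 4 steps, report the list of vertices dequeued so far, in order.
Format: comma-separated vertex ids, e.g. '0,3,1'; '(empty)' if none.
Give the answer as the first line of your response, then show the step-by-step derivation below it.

2,0,3,5

step 1: dequeue 2; queue=[0,3,5]; order=2
step 2: dequeue 0; queue=[3,5,4]; order=2,0
step 3: dequeue 3; queue=[5,4,1]; order=2,0,3
step 4: dequeue 5; queue=[4,1]; order=2,0,3,5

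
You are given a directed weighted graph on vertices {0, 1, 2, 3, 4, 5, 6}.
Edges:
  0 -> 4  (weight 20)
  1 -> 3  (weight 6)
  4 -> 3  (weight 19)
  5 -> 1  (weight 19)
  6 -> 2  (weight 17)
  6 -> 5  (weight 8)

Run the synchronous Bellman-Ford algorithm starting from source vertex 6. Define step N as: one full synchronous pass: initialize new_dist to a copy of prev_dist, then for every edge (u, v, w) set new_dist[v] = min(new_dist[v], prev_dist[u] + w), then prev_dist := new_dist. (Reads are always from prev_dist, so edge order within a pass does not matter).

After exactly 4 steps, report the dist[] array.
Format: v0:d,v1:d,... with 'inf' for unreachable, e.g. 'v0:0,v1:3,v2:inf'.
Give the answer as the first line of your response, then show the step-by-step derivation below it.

v0:inf,v1:27,v2:17,v3:33,v4:inf,v5:8,v6:0

step 1: dist = v0:inf,v1:inf,v2:17,v3:inf,v4:inf,v5:8,v6:0
step 2: dist = v0:inf,v1:27,v2:17,v3:inf,v4:inf,v5:8,v6:0
step 3: dist = v0:inf,v1:27,v2:17,v3:33,v4:inf,v5:8,v6:0
step 4: dist = v0:inf,v1:27,v2:17,v3:33,v4:inf,v5:8,v6:0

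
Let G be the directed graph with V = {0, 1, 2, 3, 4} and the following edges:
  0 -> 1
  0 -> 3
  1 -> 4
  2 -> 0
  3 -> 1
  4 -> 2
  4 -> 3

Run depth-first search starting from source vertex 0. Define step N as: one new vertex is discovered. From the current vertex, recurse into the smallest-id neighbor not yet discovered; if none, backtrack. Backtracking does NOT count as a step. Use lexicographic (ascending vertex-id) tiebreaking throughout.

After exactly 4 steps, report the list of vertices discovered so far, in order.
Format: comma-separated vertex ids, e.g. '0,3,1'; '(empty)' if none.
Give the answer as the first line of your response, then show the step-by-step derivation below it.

0,1,4,2

step 1: discover 0; path=0; order=0
step 2: discover 1; path=0>1; order=0,1
step 3: discover 4; path=0>1>4; order=0,1,4
step 4: discover 2; path=0>1>4>2; order=0,1,4,2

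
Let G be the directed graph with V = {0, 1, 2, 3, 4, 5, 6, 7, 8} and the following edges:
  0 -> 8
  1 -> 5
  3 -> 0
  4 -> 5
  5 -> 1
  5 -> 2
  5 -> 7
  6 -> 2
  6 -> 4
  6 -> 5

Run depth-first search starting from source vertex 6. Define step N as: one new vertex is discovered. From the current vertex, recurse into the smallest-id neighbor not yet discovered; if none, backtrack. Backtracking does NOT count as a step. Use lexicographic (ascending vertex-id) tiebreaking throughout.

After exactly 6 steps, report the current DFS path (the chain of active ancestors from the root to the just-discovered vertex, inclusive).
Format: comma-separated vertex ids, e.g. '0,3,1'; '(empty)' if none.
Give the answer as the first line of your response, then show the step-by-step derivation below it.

6,4,5,7

step 1: discover 6; path=6; order=6
step 2: discover 2; path=6>2; order=6,2
step 3: discover 4; path=6>4; order=6,2,4
step 4: discover 5; path=6>4>5; order=6,2,4,5
step 5: discover 1; path=6>4>5>1; order=6,2,4,5,1
step 6: discover 7; path=6>4>5>7; order=6,2,4,5,1,7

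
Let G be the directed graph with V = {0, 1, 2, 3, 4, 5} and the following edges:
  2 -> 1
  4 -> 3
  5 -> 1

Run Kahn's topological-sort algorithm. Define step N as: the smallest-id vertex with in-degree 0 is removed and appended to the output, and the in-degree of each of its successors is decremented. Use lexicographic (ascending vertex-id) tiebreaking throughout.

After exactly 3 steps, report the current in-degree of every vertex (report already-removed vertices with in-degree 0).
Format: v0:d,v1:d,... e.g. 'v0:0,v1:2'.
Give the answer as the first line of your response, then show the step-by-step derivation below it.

v0:0,v1:1,v2:0,v3:0,v4:0,v5:0

step 1: output 0; order=[0]; indeg=(0,2,0,1,0,0)
step 2: output 2; order=[0,2]; indeg=(0,1,0,1,0,0)
step 3: output 4; order=[0,2,4]; indeg=(0,1,0,0,0,0)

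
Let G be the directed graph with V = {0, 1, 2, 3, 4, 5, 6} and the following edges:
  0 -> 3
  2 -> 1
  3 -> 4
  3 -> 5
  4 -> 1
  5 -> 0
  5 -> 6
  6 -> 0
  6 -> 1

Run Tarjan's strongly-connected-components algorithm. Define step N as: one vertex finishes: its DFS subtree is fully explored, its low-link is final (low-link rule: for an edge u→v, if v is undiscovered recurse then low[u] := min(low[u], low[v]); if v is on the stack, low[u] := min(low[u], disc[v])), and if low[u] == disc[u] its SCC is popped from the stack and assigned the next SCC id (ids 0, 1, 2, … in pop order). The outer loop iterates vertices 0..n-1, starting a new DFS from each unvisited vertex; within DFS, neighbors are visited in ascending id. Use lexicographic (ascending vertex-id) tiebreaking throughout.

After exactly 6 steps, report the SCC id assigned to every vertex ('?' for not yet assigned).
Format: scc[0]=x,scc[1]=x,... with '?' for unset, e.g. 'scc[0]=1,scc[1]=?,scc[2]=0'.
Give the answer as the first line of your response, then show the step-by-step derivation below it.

scc[0]=2,scc[1]=0,scc[2]=?,scc[3]=2,scc[4]=1,scc[5]=2,scc[6]=2

step 1: low=(low[0]=0,low[1]=3,low[2]=?,low[3]=1,low[4]=2,low[5]=?,low[6]=?); scc=(scc[0]=?,scc[1]=0,scc[2]=?,scc[3]=?,scc[4]=?,scc[5]=?,scc[6]=?)
step 2: low=(low[0]=0,low[1]=3,low[2]=?,low[3]=1,low[4]=2,low[5]=?,low[6]=?); scc=(scc[0]=?,scc[1]=0,scc[2]=?,scc[3]=?,scc[4]=1,scc[5]=?,scc[6]=?)
step 3: low=(low[0]=0,low[1]=3,low[2]=?,low[3]=1,low[4]=2,low[5]=0,low[6]=0); scc=(scc[0]=?,scc[1]=0,scc[2]=?,scc[3]=?,scc[4]=1,scc[5]=?,scc[6]=?)
step 4: low=(low[0]=0,low[1]=3,low[2]=?,low[3]=1,low[4]=2,low[5]=0,low[6]=0); scc=(scc[0]=?,scc[1]=0,scc[2]=?,scc[3]=?,scc[4]=1,scc[5]=?,scc[6]=?)
step 5: low=(low[0]=0,low[1]=3,low[2]=?,low[3]=0,low[4]=2,low[5]=0,low[6]=0); scc=(scc[0]=?,scc[1]=0,scc[2]=?,scc[3]=?,scc[4]=1,scc[5]=?,scc[6]=?)
step 6: low=(low[0]=0,low[1]=3,low[2]=?,low[3]=0,low[4]=2,low[5]=0,low[6]=0); scc=(scc[0]=2,scc[1]=0,scc[2]=?,scc[3]=2,scc[4]=1,scc[5]=2,scc[6]=2)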